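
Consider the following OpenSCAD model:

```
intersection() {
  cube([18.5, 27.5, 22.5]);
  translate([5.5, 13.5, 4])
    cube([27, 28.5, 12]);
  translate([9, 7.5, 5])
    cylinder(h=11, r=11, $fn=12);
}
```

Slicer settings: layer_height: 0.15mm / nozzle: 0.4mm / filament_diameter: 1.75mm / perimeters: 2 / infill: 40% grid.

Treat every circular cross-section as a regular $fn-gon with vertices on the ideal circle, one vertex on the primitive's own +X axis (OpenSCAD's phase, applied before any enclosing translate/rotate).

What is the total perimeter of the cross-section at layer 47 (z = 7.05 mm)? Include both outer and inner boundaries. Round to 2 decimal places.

At z = 7.05 mm: the cube is present — its section is the full 18.5×27.5 rectangle (perimeter 92.00 mm); the 27×28.5 cube at (5.5, 13.5) contributes its full rectangle (perimeter 111.00 mm); the cylinder at (9, 7.5): section is a regular 12-gon, circumradius r=11 (perimeter = 2·12·11.000·sin(180°/12) = 68.33 mm); After intersecting: the 27×28.5 cube at (5.5, 13.5) partially overlaps the 18.5×27.5 cube; clipping to the common part keeps 182.00 mm²; the r=11 cylinder at (9, 7.5) partially overlaps the running intersection; clipping to the common part keeps 45.52 mm² — boundary = 30.89 mm. Overall, the cross-section is a single solid region. Total boundary length (outer) = 30.89 mm.

30.89 mm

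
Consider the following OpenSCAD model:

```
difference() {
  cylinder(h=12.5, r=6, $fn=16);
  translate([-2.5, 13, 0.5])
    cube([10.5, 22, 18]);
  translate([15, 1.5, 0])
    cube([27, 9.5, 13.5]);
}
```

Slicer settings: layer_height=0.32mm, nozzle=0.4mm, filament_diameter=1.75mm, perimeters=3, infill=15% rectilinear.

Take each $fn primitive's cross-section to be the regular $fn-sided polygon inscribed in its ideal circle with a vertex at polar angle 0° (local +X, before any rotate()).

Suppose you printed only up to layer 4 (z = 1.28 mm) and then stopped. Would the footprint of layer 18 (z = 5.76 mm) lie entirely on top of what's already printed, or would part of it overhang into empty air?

Compare the two slices. At z = 1.28: the cylinder: section is a regular 16-gon, circumradius r=6 (area = (16/2)·6.000²·sin(360°/16) = 110.21 mm²); the cube at (-2.5, 13) (footprint 10.5×22) is included at this height (area 231.00 mm²); the cube at (15, 1.5) is present — its section is the full 27×9.5 rectangle (area 256.50 mm²); After the difference (first − rest): starting from the r=6 cylinder (110.21 mm²), the 10.5×22 cube at (-2.5, 13) misses the remaining region (no effect); the 27×9.5 cube at (15, 1.5) misses the remaining region (no effect) — area = 110.21 mm². At z = 5.76: the r=6 cylinder contributes a regular 16-gon of circumradius 6 (area = (16/2)·6.000²·sin(360°/16) = 110.21 mm²); the cube at (-2.5, 13) is present — its section is the full 10.5×22 rectangle (area 231.00 mm²); the cube at (15, 1.5) is present — its section is the full 27×9.5 rectangle (area 256.50 mm²); After the difference (first − rest): starting from the r=6 cylinder (110.21 mm²), the 10.5×22 cube at (-2.5, 13) misses the remaining region (no effect); the 27×9.5 cube at (15, 1.5) misses the remaining region (no effect) — area = 110.21 mm². Checking containment: the cross-section at z = 5.76 is a subset of the cross-section at z = 1.28.

entirely on top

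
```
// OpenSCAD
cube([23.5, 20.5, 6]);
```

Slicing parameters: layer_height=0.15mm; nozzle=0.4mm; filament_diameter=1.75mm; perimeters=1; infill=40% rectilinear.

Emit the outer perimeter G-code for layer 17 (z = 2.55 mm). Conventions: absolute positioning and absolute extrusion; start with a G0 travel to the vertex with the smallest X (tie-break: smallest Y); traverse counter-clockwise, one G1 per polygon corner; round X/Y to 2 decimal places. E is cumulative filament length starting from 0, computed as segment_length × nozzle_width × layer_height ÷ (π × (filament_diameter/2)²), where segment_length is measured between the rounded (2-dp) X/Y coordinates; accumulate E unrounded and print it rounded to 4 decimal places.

At z = 2.55 mm: the 23.5×20.5 cube contributes its full rectangle. The outline is a single polygon with 4 vertices. Extrusion per mm of travel: 0.4 × 0.15 / (π × 0.875²) = 0.024945. Accumulating E over each segment gives final E = 2.1952.

G0 X0.00 Y0.00 Z2.55
G1 X23.50 Y0.00 E0.5862
G1 X23.50 Y20.50 E1.0976
G1 X0.00 Y20.50 E1.6838
G1 X0.00 Y0.00 E2.1952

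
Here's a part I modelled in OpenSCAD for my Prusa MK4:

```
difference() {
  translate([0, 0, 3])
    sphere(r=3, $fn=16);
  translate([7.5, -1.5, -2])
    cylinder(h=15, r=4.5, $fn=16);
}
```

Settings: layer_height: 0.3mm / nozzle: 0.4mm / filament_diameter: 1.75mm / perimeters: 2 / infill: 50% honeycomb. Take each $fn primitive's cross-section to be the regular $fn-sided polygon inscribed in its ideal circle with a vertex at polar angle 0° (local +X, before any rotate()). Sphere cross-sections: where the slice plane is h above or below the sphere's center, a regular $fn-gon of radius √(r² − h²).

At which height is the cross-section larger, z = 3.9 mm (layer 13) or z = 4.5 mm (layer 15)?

layer 13 (z = 3.9 mm)

Layer 13 (z = 3.9): the r=3 sphere contributes a regular 16-gon of circumradius √(3²−0.9²) = 2.862 (area = (16/2)·2.862²·sin(360°/16) = 25.07 mm²); the cylinder at (7.5, -1.5): section is a regular 16-gon, circumradius r=4.5 (area = (16/2)·4.500²·sin(360°/16) = 61.99 mm²); After the difference (first − rest): starting from the r=3 sphere (25.07 mm²), the r=4.5 cylinder at (7.5, -1.5) misses the remaining region (no effect) — area = 25.07 mm². So its area = 25.07 mm². Layer 15 (z = 4.5): the sphere: section is a regular 16-gon, circumradius = √(r²−h²) = √(3²−1.5²) = 2.598 (area = (16/2)·2.598²·sin(360°/16) = 20.66 mm²); the r=4.5 cylinder at (7.5, -1.5) contributes a regular 16-gon of circumradius 4.5 (area = (16/2)·4.500²·sin(360°/16) = 61.99 mm²); Taking the first minus the rest: starting from the r=3 sphere (20.66 mm²), the r=4.5 cylinder at (7.5, -1.5) misses the remaining region (no effect) — area = 20.66 mm². So its area = 20.66 mm². Layer 13 is larger (25.07 vs 20.66 mm²).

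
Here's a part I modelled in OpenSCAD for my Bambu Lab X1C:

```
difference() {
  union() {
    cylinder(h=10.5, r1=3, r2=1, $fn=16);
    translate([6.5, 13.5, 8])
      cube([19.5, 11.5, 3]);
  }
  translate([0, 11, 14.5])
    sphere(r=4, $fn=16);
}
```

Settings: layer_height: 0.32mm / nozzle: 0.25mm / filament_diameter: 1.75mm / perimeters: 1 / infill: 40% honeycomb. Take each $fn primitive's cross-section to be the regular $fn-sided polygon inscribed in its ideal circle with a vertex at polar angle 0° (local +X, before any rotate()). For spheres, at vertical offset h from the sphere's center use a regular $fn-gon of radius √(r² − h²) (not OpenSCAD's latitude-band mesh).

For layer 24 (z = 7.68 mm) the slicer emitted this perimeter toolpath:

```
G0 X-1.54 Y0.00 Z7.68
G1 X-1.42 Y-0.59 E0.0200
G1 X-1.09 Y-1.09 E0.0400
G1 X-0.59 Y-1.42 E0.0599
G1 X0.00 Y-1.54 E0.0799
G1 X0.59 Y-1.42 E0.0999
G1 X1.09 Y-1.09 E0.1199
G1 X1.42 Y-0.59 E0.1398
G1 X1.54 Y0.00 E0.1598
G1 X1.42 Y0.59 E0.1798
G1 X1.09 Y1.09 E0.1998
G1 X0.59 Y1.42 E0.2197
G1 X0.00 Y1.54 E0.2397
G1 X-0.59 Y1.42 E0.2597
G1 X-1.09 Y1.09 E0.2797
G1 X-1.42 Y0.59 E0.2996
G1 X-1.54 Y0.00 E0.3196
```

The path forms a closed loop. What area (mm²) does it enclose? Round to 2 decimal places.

7.25 mm²

Apply the shoelace formula to the sequence of (X, Y) vertices; enclosed area = 7.25 mm².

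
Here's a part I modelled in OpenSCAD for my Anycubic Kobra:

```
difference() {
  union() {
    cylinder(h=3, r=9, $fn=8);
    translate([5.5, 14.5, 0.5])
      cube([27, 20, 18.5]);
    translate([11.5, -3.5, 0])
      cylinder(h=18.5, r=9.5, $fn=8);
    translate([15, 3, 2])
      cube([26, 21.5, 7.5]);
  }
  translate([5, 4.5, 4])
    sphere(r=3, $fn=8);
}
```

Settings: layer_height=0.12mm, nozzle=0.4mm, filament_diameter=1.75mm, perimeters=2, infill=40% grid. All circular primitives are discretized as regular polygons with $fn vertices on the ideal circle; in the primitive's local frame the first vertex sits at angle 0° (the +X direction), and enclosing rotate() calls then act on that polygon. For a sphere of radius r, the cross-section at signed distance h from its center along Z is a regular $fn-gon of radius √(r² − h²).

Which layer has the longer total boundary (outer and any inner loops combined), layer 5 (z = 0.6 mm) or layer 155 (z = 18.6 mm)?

layer 5 (z = 0.6 mm)

Layer 5 (z = 0.6): the cylinder: section is a regular 8-gon, circumradius r=9 (perimeter = 2·8·9.000·sin(180°/8) = 55.11 mm); the cube at (5.5, 14.5) is present — its section is the full 27×20 rectangle (perimeter 94.00 mm); the r=9.5 cylinder at (11.5, -3.5) gives a regular 8-gon of circumradius 9.5 (constant along its height) (perimeter = 2·8·9.500·sin(180°/8) = 58.17 mm); the cube at (15, 3) is not intersected at this z (z outside [2, 9.5]); Combining (union): the regions partially overlap (shared area 48.75 mm²), so the edge portions inside another operand are dropped and the merged outline is re-measured after clipping — boundary = 178.61 mm; the sphere at (5, 4.5) is absent (|z−center|=3.400 > r=3); Subtracting the remaining from the first: none of the subtracted shapes is present at this height, so that combined region is unchanged — boundary = 178.61 mm. So its perimeter = 178.61 mm. Layer 155 (z = 18.6): the cylinder is absent (z outside [0, 3]); the 27×20 cube at (5.5, 14.5) contributes its full rectangle (perimeter 94.00 mm); the cylinder at (11.5, -3.5) is not intersected at this z (z outside [0, 18.5]); the cube at (15, 3) does not reach this height (z outside [2, 9.5]); Combining (union): only the 27×20 cube at (5.5, 14.5) is present, so the union is just that shape — boundary = 94.00 mm; the sphere at (5, 4.5) does not reach this height (|z−center|=14.600 > r=3); Taking the first minus the rest: none of the subtracted shapes is present at this height, so that combined region is unchanged — boundary = 94.00 mm. So its perimeter = 94.00 mm. Layer 5 is larger (178.61 vs 94.00 mm).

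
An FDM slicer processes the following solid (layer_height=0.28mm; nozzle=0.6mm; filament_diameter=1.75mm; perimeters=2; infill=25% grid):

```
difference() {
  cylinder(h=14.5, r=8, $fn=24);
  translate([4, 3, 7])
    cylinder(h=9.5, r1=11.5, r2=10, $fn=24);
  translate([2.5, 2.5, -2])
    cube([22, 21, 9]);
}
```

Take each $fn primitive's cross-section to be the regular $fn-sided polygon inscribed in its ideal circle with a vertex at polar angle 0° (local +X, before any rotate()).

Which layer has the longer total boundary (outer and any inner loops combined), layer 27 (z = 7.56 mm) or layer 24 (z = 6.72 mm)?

layer 24 (z = 6.72 mm)

Layer 27 (z = 7.56): the r=8 cylinder contributes a regular 24-gon of circumradius 8 (perimeter = 2·24·8.000·sin(180°/24) = 50.12 mm); the cone at (4, 3): at t=0.059 of its height the radius interpolates to r₁+(r₂−r₁)t = 11.412, giving a regular 24-gon of that circumradius (perimeter = 2·24·11.412·sin(180°/24) = 71.50 mm); the cube at (2.5, 2.5) is not intersected at this z (z outside [-2, 7]); Taking the first minus the rest: starting from the r=8 cylinder, the cone at (4, 3) partially overlaps it — only the 182.31 mm² overlap (of its 404.45 mm²) is removed, clipping the outline — boundary = 30.70 mm. So its perimeter = 30.70 mm. Layer 24 (z = 6.72): the r=8 cylinder gives a regular 24-gon of circumradius 8 (constant along its height) (perimeter = 2·24·8.000·sin(180°/24) = 50.12 mm); the cone at (4, 3) is absent (z outside [7, 16.5]); the 22×21 cube at (2.5, 2.5) contributes its full rectangle (perimeter 86.00 mm); Taking the first minus the rest: starting from the r=8 cylinder, the 22×21 cube at (2.5, 2.5) partially overlaps it — only the 16.82 mm² overlap (of its 462.00 mm²) is removed, clipping the outline — boundary = 52.80 mm. So its perimeter = 52.80 mm. Layer 24 is larger (52.80 vs 30.70 mm).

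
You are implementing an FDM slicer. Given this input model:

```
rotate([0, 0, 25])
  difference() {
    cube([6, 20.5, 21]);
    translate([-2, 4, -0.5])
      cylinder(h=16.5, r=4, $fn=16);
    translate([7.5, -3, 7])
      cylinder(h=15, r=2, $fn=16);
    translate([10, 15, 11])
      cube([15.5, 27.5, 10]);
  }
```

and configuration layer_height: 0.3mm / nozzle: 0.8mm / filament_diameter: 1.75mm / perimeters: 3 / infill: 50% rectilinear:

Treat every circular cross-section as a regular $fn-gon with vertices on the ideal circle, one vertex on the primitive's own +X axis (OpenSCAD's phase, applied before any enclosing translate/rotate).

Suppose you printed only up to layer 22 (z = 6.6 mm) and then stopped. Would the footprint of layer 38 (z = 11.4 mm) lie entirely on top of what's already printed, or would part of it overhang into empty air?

Compare the two slices. At z = 6.6: the cube is present — its section is the full 6×20.5 rectangle (area 123.00 mm²); the r=4 cylinder at (-2, 4) gives a regular 16-gon of circumradius 4 (constant along its height) (area = (16/2)·4.000²·sin(360°/16) = 48.98 mm²); the cylinder at (7.5, -3) does not reach this height (z outside [7, 22]); the cube at (10, 15) does not reach this height (z outside [11, 21]); After the difference (first − rest): starting from the 6×20.5 cube (123.00 mm²), the r=4 cylinder at (-2, 4) partially overlaps it — only the 9.39 mm² overlap (of its 48.98 mm²) is removed, clipping the outline — area = 113.61 mm²; (whole slice rotated 25° about Z — lengths, areas and connectivity unchanged). At z = 11.4: the cube (footprint 6×20.5) is included at this height (area 123.00 mm²); the cylinder at (-2, 4): section is a regular 16-gon, circumradius r=4 (area = (16/2)·4.000²·sin(360°/16) = 48.98 mm²); the r=2 cylinder at (7.5, -3) contributes a regular 16-gon of circumradius 2 (area = (16/2)·2.000²·sin(360°/16) = 12.25 mm²); the 15.5×27.5 cube at (10, 15) contributes its full rectangle (area 426.25 mm²); After the difference (first − rest): starting from the 6×20.5 cube (123.00 mm²), the r=4 cylinder at (-2, 4) partially overlaps it — only the 9.39 mm² overlap (of its 48.98 mm²) is removed, clipping the outline; the r=2 cylinder at (7.5, -3) misses the remaining region (no effect); the 15.5×27.5 cube at (10, 15) misses the remaining region (no effect) — area = 113.61 mm²; (rotated 25° about Z; rotation is an isometry so areas/perimeters/island counts are preserved). Checking containment: the cross-section at z = 11.4 is a subset of the cross-section at z = 6.6.

entirely on top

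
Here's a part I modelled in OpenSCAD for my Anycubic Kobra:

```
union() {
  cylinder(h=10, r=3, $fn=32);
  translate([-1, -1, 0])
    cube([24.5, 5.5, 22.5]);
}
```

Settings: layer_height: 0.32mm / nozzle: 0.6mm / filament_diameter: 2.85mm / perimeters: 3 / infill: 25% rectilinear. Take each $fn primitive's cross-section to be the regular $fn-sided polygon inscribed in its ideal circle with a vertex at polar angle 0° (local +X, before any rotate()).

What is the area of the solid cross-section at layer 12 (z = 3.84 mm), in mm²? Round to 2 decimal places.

At z = 3.84 mm: the r=3 cylinder contributes a regular 32-gon of circumradius 3 (area = (32/2)·3.000²·sin(360°/32) = 28.09 mm²); the cube at (-1, -1) is present — its section is the full 24.5×5.5 rectangle (area 134.75 mm²); Merging all regions: the regions partially overlap — summed areas 162.84 mm² minus the doubly-counted overlap 13.89 mm² gives 148.95 mm² — area = 148.95 mm². Overall, the cross-section is a single solid region. Net area = 148.95 mm².

148.95 mm²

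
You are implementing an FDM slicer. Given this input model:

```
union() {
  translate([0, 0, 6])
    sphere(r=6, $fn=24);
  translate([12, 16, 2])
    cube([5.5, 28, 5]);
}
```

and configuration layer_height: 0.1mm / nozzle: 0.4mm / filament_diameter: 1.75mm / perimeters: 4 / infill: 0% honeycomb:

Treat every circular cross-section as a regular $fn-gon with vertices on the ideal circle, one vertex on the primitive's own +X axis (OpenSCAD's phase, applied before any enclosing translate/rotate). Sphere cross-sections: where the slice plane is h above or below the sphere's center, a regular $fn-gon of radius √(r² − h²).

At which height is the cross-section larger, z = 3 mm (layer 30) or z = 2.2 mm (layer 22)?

Layer 30 (z = 3): the r=6 sphere slices to a regular 24-gon of circumradius 5.196 (√(r²−h²) with h=3 from center) (area = (24/2)·5.196²·sin(360°/24) = 83.86 mm²); the cube at (12, 16) is present — its section is the full 5.5×28 rectangle (area 154.00 mm²); Taking the union: the 2 present regions are separate (no shared area or edge), so areas and boundary lengths simply add and each stays a separate island — area = 237.86 mm². So its area = 237.86 mm². Layer 22 (z = 2.2): the r=6 sphere contributes a regular 24-gon of circumradius √(6²−3.8²) = 4.643 (area = (24/2)·4.643²·sin(360°/24) = 66.96 mm²); the 5.5×28 cube at (12, 16) contributes its full rectangle (area 154.00 mm²); Combining (union): the 2 present regions are separate (no shared area or edge), so areas and boundary lengths simply add and each stays a separate island — area = 220.96 mm². So its area = 220.96 mm². Layer 30 is larger (237.86 vs 220.96 mm²).

layer 30 (z = 3 mm)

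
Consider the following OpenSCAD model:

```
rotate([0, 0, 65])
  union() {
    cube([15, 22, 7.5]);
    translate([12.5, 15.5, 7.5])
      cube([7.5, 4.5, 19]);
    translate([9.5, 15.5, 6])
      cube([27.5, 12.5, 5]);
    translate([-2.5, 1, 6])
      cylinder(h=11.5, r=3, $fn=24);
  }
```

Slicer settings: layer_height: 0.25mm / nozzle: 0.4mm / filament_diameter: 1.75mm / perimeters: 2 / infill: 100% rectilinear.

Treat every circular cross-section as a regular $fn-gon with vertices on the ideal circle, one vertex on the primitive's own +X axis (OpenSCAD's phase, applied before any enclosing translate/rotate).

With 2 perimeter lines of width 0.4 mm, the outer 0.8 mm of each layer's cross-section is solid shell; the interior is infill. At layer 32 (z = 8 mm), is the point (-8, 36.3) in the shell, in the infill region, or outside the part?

At z = 8 mm: the cube is not intersected at this z (z outside [0, 7.5]); the 7.5×4.5 cube at (12.5, 15.5) contributes its full rectangle; the 27.5×12.5 cube at (9.5, 15.5) contributes its full rectangle; the cylinder at (-2.5, 1): section is a regular 24-gon, circumradius r=3; Merging all regions: the regions partially overlap (shared area 33.75 mm²), so overlapping operands fuse into one piece — 2 connected regions; (rotated 65° about Z; rotation is an isometry so areas/perimeters/island counts are preserved). Overall, the cross-section has 2 separate islands. Undo the 65° rotation: the query point maps to (29.518, 22.592) in the un-rotated model frame. The nearest boundary edge runs (9.50, 28.00)→(37.00, 28.00); distance from the point to it = 5.41 mm. (Shell/infill is judged within the island containing the point — the largest one.) The point is inside the cross-section and 5.41 mm from the nearest boundary — more than the 0.8 mm shell width (2 × 0.4), so it's in the infill interior.

infill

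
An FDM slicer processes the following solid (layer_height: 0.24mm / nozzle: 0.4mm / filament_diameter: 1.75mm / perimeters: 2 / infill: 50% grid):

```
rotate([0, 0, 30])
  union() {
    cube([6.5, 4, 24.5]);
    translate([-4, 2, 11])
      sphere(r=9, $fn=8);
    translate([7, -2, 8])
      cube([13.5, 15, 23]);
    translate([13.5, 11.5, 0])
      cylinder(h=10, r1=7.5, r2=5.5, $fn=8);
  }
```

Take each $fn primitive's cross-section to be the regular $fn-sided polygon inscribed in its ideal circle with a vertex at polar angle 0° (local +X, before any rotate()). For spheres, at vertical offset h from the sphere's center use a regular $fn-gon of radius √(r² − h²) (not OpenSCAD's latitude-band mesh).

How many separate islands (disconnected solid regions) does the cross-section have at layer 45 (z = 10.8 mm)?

2

At z = 10.8 mm: the cube is present — its section is the full 6.5×4 rectangle; the r=9 sphere at (-4, 2) contributes a regular 8-gon of circumradius √(9²−0.2²) = 8.998; the cube at (7, -2) is present — its section is the full 13.5×15 rectangle; the cone at (13.5, 11.5) does not reach this height (z outside [0, 10]); Merging all regions: the regions partially overlap (shared area 18.33 mm²), so overlapping operands fuse into one piece — 2 connected regions; (whole slice rotated 30° about Z — lengths, areas and connectivity unchanged). Overall, the cross-section has 2 separate islands. Island count = 2.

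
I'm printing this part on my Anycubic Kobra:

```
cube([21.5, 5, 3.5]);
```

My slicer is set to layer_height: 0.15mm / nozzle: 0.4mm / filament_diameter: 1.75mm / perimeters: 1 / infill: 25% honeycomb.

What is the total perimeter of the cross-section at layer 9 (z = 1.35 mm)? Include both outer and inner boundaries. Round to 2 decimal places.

At z = 1.35 mm: the cube (footprint 21.5×5) is included at this height (perimeter 53.00 mm). Overall, the cross-section is a single solid region. Total boundary length (outer) = 53.00 mm.

53.00 mm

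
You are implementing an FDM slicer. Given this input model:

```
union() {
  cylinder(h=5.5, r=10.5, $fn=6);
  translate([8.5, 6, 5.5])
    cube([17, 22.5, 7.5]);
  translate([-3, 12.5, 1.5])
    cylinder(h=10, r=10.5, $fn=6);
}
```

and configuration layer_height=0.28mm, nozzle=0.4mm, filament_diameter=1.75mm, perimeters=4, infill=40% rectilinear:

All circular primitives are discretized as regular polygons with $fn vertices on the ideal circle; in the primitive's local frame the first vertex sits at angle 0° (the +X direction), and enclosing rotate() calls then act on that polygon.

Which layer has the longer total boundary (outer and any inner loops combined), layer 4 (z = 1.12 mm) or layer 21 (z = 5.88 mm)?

layer 21 (z = 5.88 mm)

Layer 4 (z = 1.12): the cylinder: section is a regular 6-gon, circumradius r=10.5 (perimeter = 2·6·10.500·sin(180°/6) = 63.00 mm); the cube at (8.5, 6) is absent (z outside [5.5, 13]); the cylinder at (-3, 12.5) is not intersected at this z (z outside [1.5, 11.5]); Combining (union): only the r=10.5 cylinder is present, so the union is just that shape — boundary = 63.00 mm. So its perimeter = 63.00 mm. Layer 21 (z = 5.88): the cylinder is not intersected at this z (z outside [0, 5.5]); the cube at (8.5, 6) is present — its section is the full 17×22.5 rectangle (perimeter 79.00 mm); the r=10.5 cylinder at (-3, 12.5) gives a regular 6-gon of circumradius 10.5 (constant along its height) (perimeter = 2·6·10.500·sin(180°/6) = 63.00 mm); Merging all regions: the 2 present regions are separate (no shared area or edge), so areas and boundary lengths simply add and each stays a separate island — boundary = 142.00 mm. So its perimeter = 142.00 mm. Layer 21 is larger (142.00 vs 63.00 mm).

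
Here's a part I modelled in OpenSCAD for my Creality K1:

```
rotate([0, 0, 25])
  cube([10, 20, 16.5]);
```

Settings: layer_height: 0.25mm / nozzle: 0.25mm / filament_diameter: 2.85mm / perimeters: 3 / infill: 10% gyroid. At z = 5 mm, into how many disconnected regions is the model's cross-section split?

1

At z = 5 mm: the 10×20 cube contributes its full rectangle; (rotated 25° about Z; rotation is an isometry so areas/perimeters/island counts are preserved). The result has 1 disconnected region.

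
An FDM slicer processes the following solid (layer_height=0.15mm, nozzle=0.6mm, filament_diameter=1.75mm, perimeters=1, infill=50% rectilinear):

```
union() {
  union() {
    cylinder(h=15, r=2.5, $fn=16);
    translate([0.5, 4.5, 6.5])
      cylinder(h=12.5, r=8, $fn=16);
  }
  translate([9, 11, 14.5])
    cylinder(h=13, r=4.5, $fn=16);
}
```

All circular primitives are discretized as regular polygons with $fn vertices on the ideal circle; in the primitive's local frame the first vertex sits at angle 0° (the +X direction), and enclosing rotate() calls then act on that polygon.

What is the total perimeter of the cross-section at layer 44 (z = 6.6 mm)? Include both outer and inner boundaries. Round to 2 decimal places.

49.94 mm

At z = 6.6 mm: the cylinder: section is a regular 16-gon, circumradius r=2.5 (perimeter = 2·16·2.500·sin(180°/16) = 15.61 mm); the r=8 cylinder at (0.5, 4.5) gives a regular 16-gon of circumradius 8 (constant along its height) (perimeter = 2·16·8.000·sin(180°/16) = 49.94 mm); Merging all regions: the r=2.5 cylinder lies entirely inside the r=8 cylinder at (0.5, 4.5), so the union is just the r=8 cylinder at (0.5, 4.5) — boundary = 49.94 mm; the cylinder at (9, 11) does not reach this height (z outside [14.5, 27.5]); Merging all regions: only the result so far is present, so the union is just that shape — boundary = 49.94 mm. Overall, the cross-section is a single solid region. Total boundary length (outer) = 49.94 mm.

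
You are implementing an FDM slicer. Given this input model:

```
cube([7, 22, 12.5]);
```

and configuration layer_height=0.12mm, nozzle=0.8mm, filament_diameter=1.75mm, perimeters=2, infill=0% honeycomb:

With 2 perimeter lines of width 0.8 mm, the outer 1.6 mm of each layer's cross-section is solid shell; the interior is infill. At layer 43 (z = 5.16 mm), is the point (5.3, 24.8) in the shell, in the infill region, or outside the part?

At z = 5.16 mm: the cube (footprint 7×22) is included at this height. Overall, the cross-section is a single solid region. The nearest boundary edge runs (7.00, 22.00)→(0.00, 22.00); distance from the point to it = 2.80 mm. The point is not inside any of the regions above, so it lies outside the cross-section (2.80 mm from the nearest boundary).

outside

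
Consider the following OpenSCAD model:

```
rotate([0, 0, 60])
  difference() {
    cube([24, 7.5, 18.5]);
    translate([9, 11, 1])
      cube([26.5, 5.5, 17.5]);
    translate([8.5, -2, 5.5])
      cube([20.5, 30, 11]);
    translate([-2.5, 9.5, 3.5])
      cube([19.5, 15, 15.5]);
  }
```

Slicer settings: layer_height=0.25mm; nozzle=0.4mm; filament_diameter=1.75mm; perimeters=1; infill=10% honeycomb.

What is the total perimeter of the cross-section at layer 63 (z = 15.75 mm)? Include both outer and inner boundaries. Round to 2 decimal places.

At z = 15.75 mm: the cube is present — its section is the full 24×7.5 rectangle (perimeter 63.00 mm); the cube at (9, 11) (footprint 26.5×5.5) is included at this height (perimeter 64.00 mm); the cube at (8.5, -2) is present — its section is the full 20.5×30 rectangle (perimeter 101.00 mm); the 19.5×15 cube at (-2.5, 9.5) contributes its full rectangle (perimeter 69.00 mm); Taking the first minus the rest: starting from the 24×7.5 cube, the 26.5×5.5 cube at (9, 11) misses the remaining region (no effect); the 20.5×30 cube at (8.5, -2) partially overlaps it — only the 116.25 mm² overlap (of its 615.00 mm²) is removed, clipping the outline; the 19.5×15 cube at (-2.5, 9.5) misses the remaining region (no effect) — boundary = 32.00 mm; (rotated 60° about Z; rotation is an isometry so areas/perimeters/island counts are preserved). Overall, the cross-section is a single solid region. Total boundary length (outer) = 32.00 mm.

32.00 mm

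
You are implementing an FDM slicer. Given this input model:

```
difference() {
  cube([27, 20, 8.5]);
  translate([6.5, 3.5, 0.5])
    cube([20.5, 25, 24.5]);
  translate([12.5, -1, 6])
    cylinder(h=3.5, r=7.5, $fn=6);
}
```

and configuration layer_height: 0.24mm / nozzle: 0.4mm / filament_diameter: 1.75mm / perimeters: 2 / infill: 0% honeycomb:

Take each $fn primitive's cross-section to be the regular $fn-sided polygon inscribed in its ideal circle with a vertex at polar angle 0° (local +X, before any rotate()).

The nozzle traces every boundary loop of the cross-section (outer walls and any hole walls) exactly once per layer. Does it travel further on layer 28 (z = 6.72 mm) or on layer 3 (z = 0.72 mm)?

layer 3 (z = 0.72 mm)

Layer 28 (z = 6.72): the cube is present — its section is the full 27×20 rectangle (perimeter 94.00 mm); the cube at (6.5, 3.5) (footprint 20.5×25) is included at this height (perimeter 91.00 mm); the cylinder at (12.5, -1): section is a regular 6-gon, circumradius r=7.5 (perimeter = 2·6·7.500·sin(180°/6) = 45.00 mm); Subtracting the remaining from the first: starting from the 27×20 cube, the 20.5×25 cube at (6.5, 3.5) partially overlaps it — only the 338.25 mm² overlap (of its 512.50 mm²) is removed, clipping the outline; the r=7.5 cylinder at (12.5, -1) partially overlaps it — only the 41.39 mm² overlap (of its 146.14 mm²) is removed, clipping the outline — boundary = 78.43 mm. So its perimeter = 78.43 mm. Layer 3 (z = 0.72): the cube is present — its section is the full 27×20 rectangle (perimeter 94.00 mm); the cube at (6.5, 3.5) (footprint 20.5×25) is included at this height (perimeter 91.00 mm); the cylinder at (12.5, -1) is not intersected at this z (z outside [6, 9.5]); Taking the first minus the rest: starting from the 27×20 cube, the 20.5×25 cube at (6.5, 3.5) partially overlaps it — only the 338.25 mm² overlap (of its 512.50 mm²) is removed, clipping the outline — boundary = 94.00 mm. So its perimeter = 94.00 mm. Layer 3 is larger (94.00 vs 78.43 mm).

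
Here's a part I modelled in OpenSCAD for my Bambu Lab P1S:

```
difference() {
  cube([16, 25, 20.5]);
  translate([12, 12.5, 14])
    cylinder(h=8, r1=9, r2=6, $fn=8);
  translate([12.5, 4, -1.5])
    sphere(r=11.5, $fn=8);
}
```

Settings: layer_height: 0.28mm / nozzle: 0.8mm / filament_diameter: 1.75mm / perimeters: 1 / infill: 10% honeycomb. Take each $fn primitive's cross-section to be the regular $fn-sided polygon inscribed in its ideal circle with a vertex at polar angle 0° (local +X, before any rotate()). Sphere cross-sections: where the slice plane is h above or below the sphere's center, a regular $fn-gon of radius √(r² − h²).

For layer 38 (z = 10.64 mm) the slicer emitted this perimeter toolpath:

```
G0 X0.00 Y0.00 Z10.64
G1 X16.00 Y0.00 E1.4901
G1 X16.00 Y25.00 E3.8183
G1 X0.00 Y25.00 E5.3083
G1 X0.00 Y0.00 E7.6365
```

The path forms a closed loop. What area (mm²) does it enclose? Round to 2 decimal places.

400.00 mm²

Apply the shoelace formula to the sequence of (X, Y) vertices; enclosed area = 400.00 mm².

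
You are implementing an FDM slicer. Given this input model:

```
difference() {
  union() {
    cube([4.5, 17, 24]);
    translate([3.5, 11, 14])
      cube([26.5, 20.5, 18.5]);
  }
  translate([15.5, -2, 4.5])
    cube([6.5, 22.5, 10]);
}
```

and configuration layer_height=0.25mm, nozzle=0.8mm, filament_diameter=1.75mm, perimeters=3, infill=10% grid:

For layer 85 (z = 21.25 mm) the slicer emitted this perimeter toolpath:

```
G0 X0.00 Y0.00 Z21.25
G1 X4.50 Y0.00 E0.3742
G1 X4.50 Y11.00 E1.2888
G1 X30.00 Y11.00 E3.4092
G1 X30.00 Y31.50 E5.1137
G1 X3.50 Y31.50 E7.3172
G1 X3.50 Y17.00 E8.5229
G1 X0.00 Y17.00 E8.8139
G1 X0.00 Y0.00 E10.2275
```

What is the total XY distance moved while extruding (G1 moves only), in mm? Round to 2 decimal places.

Sum the Euclidean lengths of each G1 segment: total = 123.00 mm.

123.00 mm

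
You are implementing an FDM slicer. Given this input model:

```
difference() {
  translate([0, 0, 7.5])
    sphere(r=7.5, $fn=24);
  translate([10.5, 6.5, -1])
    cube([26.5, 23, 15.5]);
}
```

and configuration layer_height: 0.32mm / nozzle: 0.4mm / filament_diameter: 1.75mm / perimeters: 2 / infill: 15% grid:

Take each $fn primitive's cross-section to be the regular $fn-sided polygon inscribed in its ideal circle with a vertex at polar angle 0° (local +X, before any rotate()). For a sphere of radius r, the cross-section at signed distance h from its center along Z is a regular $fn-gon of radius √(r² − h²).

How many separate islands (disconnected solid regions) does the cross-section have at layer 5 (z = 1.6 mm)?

1

At z = 1.6 mm: the r=7.5 sphere slices to a regular 24-gon of circumradius 4.630 (√(r²−h²) with h=5.9 from center); the cube at (10.5, 6.5) (footprint 26.5×23) is included at this height; Subtracting the remaining from the first: starting from the r=7.5 sphere, the 26.5×23 cube at (10.5, 6.5) misses the remaining region (no effect) — 1 connected region. Overall, the cross-section is a single solid region. Island count = 1.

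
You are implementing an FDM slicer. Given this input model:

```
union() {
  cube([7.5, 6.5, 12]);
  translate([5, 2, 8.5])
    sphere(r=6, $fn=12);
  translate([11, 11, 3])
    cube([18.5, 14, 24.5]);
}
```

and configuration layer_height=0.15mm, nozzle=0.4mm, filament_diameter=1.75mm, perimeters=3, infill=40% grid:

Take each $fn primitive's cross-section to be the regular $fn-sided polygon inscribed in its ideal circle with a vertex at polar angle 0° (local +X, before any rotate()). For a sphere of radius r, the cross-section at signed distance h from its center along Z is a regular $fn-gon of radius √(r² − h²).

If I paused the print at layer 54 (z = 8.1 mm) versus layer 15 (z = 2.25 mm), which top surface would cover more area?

Layer 54 (z = 8.1): the cube (footprint 7.5×6.5) is included at this height (area 48.75 mm²); the sphere at (5, 2): section is a regular 12-gon, circumradius = √(r²−h²) = √(6²−0.4²) = 5.987 (area = (12/2)·5.987²·sin(360°/12) = 107.52 mm²); the cube at (11, 11) is present — its section is the full 18.5×14 rectangle (area 259.00 mm²); Combining (union): the regions partially overlap — summed areas 415.27 mm² minus the doubly-counted overlap 47.88 mm² gives 367.39 mm² — area = 367.39 mm². So its area = 367.39 mm². Layer 15 (z = 2.25): the cube is present — its section is the full 7.5×6.5 rectangle (area 48.75 mm²); the sphere at (5, 2) is absent (|z−center|=6.250 > r=6); the cube at (11, 11) is not intersected at this z (z outside [3, 27.5]); Combining (union): only the 7.5×6.5 cube is present, so the union is just that shape — area = 48.75 mm². So its area = 48.75 mm². Layer 54 is larger (367.39 vs 48.75 mm²).

layer 54 (z = 8.1 mm)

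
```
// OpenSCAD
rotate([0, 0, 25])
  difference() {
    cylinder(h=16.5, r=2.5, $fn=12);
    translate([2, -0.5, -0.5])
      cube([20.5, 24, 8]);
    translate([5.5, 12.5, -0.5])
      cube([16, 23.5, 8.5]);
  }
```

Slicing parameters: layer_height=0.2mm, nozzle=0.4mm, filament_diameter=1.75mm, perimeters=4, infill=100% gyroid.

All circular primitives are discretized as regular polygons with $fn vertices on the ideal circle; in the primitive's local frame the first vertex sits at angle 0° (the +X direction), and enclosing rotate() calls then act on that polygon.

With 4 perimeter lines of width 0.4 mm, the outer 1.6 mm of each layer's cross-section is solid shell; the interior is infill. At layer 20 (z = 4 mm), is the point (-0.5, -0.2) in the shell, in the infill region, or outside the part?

At z = 4 mm: the cylinder: section is a regular 12-gon, circumradius r=2.5; the 20.5×24 cube at (2, -0.5) contributes its full rectangle; the cube at (5.5, 12.5) (footprint 16×23.5) is included at this height; Subtracting the remaining from the first: starting from the r=2.5 cylinder, the 20.5×24 cube at (2, -0.5) partially overlaps it — only the 0.65 mm² overlap (of its 492.00 mm²) is removed, clipping the outline; the 16×23.5 cube at (5.5, 12.5) misses the remaining region (no effect) — 1 connected region; (rotated 25° about Z; rotation is an isometry so areas/perimeters/island counts are preserved). Overall, the cross-section is a single solid region. Undo the 25° rotation: the query point maps to (-0.538, 0.030) in the un-rotated model frame. The nearest boundary edge runs (-2.50, 0.00)→(-2.17, 1.25); distance from the point to it = 1.89 mm. The point is inside the cross-section and 1.89 mm from the nearest boundary — more than the 1.6 mm shell width (4 × 0.4), so it's in the infill interior.

infill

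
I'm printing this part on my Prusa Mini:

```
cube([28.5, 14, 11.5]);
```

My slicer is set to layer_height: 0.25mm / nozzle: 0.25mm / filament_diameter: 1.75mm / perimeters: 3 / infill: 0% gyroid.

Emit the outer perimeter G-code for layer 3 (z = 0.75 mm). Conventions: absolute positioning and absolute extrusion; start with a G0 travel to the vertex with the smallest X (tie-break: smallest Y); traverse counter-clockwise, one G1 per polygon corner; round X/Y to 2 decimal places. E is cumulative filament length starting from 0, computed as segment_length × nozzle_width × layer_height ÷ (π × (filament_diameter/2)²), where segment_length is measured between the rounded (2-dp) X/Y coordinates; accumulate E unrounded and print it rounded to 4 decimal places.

G0 X0.00 Y0.00 Z0.75
G1 X28.50 Y0.00 E0.7406
G1 X28.50 Y14.00 E1.1043
G1 X0.00 Y14.00 E1.8449
G1 X0.00 Y0.00 E2.2087

At z = 0.75 mm: the cube is present — its section is the full 28.5×14 rectangle. The outline is a single polygon with 4 vertices. Extrusion per mm of travel: 0.25 × 0.25 / (π × 0.875²) = 0.025984. Accumulating E over each segment gives final E = 2.2087.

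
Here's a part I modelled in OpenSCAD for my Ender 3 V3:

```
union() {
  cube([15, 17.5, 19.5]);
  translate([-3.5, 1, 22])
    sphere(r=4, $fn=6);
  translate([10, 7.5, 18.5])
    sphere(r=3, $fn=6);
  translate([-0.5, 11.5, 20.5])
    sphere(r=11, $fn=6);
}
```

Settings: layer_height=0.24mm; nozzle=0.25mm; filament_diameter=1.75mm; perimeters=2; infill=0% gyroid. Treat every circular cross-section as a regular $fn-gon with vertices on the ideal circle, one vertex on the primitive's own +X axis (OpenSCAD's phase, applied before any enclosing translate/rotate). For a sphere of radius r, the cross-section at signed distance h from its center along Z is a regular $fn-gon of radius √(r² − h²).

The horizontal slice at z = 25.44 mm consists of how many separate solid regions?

At z = 25.44 mm: the cube is not intersected at this z (z outside [0, 19.5]); the sphere at (-3.5, 1): section is a regular 6-gon, circumradius = √(r²−h²) = √(4²−3.44²) = 2.041; the sphere at (10, 7.5) does not reach this height (|z−center|=6.940 > r=3); the r=11 sphere at (-0.5, 11.5) contributes a regular 6-gon of circumradius √(11²−4.94²) = 9.828; Combining (union): the 2 present regions are separate (no shared area or edge), so areas and boundary lengths simply add and each stays a separate island — 2 connected regions. The result has 2 disconnected regions.

2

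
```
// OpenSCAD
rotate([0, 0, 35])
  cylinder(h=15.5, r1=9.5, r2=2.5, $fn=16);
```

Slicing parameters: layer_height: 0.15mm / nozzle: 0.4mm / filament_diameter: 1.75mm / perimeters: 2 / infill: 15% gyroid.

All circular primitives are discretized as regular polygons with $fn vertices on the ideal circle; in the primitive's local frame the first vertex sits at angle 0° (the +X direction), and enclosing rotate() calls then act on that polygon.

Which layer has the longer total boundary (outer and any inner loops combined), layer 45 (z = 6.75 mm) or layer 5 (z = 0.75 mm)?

layer 5 (z = 0.75 mm)

Layer 45 (z = 6.75): the cone (r1=9.5→r2=2.5) has section circumradius 6.452 here — a regular 16-gon (perimeter = 2·16·6.452·sin(180°/16) = 40.28 mm); (rotated 35° about Z; rotation is an isometry so areas/perimeters/island counts are preserved). So its perimeter = 40.28 mm. Layer 5 (z = 0.75): the cone (r1=9.5→r2=2.5) has section circumradius 9.161 here — a regular 16-gon (perimeter = 2·16·9.161·sin(180°/16) = 57.19 mm); (rotated 35° about Z; rotation is an isometry so areas/perimeters/island counts are preserved). So its perimeter = 57.19 mm. Layer 5 is larger (57.19 vs 40.28 mm).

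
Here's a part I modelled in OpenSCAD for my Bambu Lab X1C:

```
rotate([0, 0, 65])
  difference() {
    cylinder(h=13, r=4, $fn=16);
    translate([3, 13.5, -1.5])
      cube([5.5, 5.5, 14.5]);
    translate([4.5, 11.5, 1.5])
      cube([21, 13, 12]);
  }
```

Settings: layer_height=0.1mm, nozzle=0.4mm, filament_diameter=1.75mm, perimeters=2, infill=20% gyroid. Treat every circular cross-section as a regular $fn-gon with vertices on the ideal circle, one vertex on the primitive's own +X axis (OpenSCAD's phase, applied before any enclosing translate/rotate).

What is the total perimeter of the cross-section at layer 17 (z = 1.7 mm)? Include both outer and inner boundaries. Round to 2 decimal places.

At z = 1.7 mm: the r=4 cylinder contributes a regular 16-gon of circumradius 4 (perimeter = 2·16·4.000·sin(180°/16) = 24.97 mm); the cube at (3, 13.5) (footprint 5.5×5.5) is included at this height (perimeter 22.00 mm); the cube at (4.5, 11.5) is present — its section is the full 21×13 rectangle (perimeter 68.00 mm); Taking the first minus the rest: starting from the r=4 cylinder, the 5.5×5.5 cube at (3, 13.5) misses the remaining region (no effect); the 21×13 cube at (4.5, 11.5) misses the remaining region (no effect) — boundary = 24.97 mm; (whole slice rotated 65° about Z — lengths, areas and connectivity unchanged). Overall, the cross-section is a single solid region. Total boundary length (outer) = 24.97 mm.

24.97 mm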